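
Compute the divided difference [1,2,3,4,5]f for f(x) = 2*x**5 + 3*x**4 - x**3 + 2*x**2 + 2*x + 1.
33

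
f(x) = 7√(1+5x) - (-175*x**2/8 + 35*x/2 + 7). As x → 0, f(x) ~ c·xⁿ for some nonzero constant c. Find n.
3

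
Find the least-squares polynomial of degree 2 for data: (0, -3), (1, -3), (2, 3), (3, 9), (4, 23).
-3 + (-8/5)x + (2)x²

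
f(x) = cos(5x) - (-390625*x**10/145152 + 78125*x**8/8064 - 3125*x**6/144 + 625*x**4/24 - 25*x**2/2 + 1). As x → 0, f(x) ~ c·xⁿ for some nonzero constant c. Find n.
12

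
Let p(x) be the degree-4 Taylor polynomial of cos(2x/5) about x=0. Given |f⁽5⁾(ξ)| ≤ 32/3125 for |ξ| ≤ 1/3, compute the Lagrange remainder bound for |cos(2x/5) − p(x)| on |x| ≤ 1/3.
4/11390625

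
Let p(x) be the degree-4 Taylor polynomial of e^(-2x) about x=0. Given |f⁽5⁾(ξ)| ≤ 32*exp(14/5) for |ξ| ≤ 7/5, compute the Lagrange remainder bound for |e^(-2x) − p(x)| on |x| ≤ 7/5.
67228*exp(14/5)/46875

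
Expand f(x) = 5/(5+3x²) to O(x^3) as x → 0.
1 - 3*x**2/5 + O(x**3)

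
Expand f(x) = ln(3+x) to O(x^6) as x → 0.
log(3) + x/3 - x**2/18 + x**3/81 - x**4/324 + x**5/1215 + O(x**6)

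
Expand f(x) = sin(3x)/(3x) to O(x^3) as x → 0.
1 - 3*x**2/2 + O(x**3)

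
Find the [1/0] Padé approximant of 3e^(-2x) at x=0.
3 - 6*x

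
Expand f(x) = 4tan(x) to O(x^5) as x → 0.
4*x + 4*x**3/3 + O(x**5)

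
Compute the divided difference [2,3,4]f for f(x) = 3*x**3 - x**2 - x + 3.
26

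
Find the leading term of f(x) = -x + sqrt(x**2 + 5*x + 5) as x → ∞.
5/2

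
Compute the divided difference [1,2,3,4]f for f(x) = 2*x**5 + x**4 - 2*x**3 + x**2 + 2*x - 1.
138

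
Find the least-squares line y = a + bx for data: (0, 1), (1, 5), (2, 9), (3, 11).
a = 7/5, b = 17/5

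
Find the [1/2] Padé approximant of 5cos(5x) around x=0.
5/(25*x**2/2 + 1)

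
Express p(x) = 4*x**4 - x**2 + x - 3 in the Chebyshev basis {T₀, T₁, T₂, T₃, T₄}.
(-2)T₀ + T₁ + (3/2)T₂ + (1/2)T₄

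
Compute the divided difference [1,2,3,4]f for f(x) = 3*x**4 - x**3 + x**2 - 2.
29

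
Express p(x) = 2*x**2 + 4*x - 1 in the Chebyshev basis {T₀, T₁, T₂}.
(4)T₁ + T₂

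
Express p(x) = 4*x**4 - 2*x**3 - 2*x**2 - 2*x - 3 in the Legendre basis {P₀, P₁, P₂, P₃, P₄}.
(-43/15)P₀ + (-16/5)P₁ + (20/21)P₂ + (-4/5)P₃ + (32/35)P₄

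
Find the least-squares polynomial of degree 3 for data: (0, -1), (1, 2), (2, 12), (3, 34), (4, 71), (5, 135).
-76/63 + (1105/378)x + (-7/36)x² + (109/108)x³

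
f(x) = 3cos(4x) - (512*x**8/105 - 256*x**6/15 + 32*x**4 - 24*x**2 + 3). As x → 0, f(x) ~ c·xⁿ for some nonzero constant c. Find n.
10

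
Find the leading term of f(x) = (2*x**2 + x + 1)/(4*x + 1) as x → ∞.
x/2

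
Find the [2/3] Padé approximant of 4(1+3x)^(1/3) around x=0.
(14*x**2 + 16*x + 4)/(-x**3/6 + 3*x**2/2 + 3*x + 1)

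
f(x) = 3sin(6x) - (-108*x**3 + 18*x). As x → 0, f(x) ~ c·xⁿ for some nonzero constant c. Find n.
5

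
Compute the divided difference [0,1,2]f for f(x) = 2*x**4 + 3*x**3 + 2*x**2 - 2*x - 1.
25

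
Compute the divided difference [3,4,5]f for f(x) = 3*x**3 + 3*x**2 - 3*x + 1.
39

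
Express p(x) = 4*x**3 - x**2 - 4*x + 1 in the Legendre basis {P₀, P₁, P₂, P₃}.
(2/3)P₀ + (-8/5)P₁ + (-2/3)P₂ + (8/5)P₃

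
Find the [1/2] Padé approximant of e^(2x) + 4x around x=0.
(290*x/51 + 1)/(-2*x**2/17 - 16*x/51 + 1)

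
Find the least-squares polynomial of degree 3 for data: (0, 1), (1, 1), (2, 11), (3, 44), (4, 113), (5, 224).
11/9 + (-161/54)x + (11/36)x² + (199/108)x³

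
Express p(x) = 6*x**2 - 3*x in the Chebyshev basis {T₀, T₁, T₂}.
(3)T₀ + (-3)T₁ + (3)T₂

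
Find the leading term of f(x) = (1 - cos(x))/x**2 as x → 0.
1/2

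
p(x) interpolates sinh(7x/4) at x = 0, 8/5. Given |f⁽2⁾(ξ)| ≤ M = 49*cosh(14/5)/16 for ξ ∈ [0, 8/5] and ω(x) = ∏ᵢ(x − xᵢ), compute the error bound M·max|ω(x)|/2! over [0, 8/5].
49*cosh(14/5)/50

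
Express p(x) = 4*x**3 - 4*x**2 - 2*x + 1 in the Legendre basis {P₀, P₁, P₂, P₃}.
(-1/3)P₀ + (2/5)P₁ + (-8/3)P₂ + (8/5)P₃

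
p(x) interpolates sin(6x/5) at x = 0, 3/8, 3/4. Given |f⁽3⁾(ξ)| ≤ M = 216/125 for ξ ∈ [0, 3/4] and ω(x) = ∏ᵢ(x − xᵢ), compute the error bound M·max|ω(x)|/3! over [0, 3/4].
27*sqrt(3)/8000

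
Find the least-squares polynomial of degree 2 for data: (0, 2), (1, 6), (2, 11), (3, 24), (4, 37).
74/35 + (48/35)x + (13/7)x²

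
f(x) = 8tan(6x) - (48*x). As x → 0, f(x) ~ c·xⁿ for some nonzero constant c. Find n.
3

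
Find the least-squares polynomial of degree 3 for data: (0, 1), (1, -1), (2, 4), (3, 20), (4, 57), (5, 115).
68/63 + (-103/27)x + (44/63)x² + (25/27)x³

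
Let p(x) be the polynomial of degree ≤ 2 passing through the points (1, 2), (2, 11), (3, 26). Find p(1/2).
-1/4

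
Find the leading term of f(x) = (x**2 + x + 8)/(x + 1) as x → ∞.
x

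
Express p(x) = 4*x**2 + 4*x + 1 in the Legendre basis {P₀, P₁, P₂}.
(7/3)P₀ + (4)P₁ + (8/3)P₂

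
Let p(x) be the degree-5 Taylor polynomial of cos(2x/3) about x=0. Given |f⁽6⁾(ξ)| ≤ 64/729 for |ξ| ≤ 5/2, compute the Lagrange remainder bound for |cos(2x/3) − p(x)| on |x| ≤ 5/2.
3125/104976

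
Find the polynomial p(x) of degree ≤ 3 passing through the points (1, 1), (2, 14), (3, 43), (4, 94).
x**3 + 2*x**2 - 2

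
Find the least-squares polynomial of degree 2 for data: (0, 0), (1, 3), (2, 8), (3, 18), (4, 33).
12/35 + (-13/70)x + (29/14)x²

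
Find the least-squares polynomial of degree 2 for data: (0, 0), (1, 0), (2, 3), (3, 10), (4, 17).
-8/35 + (-26/35)x + (9/7)x²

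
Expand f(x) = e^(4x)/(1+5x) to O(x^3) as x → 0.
1 - x + 13*x**2 + O(x**3)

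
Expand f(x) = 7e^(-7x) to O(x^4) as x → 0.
7 - 49*x + 343*x**2/2 - 2401*x**3/6 + O(x**4)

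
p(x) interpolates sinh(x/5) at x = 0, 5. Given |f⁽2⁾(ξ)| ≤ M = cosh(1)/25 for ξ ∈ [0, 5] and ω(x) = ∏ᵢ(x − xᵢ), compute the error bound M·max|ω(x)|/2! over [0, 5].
cosh(1)/8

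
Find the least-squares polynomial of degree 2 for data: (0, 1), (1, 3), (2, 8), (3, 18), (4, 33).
43/35 + (-67/70)x + (31/14)x²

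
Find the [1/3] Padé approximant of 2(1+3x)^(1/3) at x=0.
(5*x + 2)/(x**3/3 - x**2/2 + 3*x/2 + 1)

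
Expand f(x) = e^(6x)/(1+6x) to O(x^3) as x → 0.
1 + 18*x**2 + O(x**3)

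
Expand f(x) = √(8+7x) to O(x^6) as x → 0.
2*sqrt(2) + 7*sqrt(2)*x/8 - 49*sqrt(2)*x**2/256 + 343*sqrt(2)*x**3/4096 - 12005*sqrt(2)*x**4/262144 + 117649*sqrt(2)*x**5/4194304 + O(x**6)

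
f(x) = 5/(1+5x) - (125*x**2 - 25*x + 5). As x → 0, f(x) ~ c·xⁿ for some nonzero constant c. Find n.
3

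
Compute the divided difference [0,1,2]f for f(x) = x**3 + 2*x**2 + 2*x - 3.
5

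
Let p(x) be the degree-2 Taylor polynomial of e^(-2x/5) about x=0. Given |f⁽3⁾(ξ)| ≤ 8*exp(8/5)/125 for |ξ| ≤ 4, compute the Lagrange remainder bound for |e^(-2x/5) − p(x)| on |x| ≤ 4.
256*exp(8/5)/375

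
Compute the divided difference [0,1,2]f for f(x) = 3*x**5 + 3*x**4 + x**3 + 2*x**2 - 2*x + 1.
71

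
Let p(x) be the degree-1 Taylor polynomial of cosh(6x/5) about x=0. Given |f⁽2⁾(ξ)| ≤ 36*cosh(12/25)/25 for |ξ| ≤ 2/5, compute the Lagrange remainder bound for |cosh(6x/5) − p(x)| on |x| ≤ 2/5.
72*cosh(12/25)/625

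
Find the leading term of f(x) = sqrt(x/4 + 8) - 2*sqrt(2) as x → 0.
sqrt(2)*x/32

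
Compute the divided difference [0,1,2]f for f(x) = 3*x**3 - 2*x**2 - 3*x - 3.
7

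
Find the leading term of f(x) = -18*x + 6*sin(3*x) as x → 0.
-27*x**3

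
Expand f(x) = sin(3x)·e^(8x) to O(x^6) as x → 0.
3*x + 24*x**2 + 183*x**3/2 + 220*x**4 + 14801*x**5/40 + O(x**6)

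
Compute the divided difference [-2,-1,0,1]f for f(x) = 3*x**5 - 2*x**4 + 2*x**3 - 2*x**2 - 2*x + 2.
21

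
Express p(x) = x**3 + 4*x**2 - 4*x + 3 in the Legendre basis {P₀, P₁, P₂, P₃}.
(13/3)P₀ + (-17/5)P₁ + (8/3)P₂ + (2/5)P₃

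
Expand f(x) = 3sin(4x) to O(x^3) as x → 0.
12*x + O(x**3)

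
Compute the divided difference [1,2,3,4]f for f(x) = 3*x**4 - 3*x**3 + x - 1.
27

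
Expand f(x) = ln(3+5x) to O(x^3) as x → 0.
log(3) + 5*x/3 - 25*x**2/18 + O(x**3)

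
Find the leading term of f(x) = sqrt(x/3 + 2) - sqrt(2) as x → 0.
sqrt(2)*x/12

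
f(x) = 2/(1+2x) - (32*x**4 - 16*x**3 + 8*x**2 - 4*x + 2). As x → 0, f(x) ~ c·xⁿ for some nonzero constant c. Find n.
5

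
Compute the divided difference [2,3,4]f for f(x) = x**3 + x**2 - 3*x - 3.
10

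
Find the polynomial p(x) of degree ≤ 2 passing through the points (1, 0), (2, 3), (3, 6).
3*x - 3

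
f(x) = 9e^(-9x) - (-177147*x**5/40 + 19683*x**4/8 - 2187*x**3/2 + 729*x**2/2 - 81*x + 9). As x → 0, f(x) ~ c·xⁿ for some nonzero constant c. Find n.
6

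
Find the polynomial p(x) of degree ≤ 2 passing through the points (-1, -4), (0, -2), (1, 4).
2*x**2 + 4*x - 2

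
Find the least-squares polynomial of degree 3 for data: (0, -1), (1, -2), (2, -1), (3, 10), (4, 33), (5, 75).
-58/63 + (-253/189)x + (-229/252)x² + (91/108)x³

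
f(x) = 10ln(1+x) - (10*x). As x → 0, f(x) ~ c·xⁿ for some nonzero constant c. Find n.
2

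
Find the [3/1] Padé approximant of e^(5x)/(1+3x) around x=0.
(-20375*x**3/192 - 425*x**2/16 - 465*x/32 + 1)/(1 - 529*x/32)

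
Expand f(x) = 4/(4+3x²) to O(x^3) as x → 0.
1 - 3*x**2/4 + O(x**3)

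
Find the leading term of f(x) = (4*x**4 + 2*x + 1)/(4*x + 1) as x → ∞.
x**3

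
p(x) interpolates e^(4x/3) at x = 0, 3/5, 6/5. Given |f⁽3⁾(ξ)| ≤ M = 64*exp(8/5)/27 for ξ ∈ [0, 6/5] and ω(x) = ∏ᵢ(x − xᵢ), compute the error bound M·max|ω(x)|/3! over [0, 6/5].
64*sqrt(3)*exp(8/5)/3375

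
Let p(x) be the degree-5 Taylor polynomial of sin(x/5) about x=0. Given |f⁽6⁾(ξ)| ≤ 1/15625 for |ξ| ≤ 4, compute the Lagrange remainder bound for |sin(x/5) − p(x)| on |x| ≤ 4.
256/703125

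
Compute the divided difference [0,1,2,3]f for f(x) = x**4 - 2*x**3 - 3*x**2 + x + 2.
4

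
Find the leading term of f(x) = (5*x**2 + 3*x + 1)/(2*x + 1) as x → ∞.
5*x/2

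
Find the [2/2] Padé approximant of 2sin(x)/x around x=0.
(2 - 7*x**2/30)/(x**2/20 + 1)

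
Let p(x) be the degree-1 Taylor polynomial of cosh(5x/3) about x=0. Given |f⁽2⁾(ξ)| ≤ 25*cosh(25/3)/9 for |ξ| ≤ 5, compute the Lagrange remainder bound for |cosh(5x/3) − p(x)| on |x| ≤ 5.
625*cosh(25/3)/18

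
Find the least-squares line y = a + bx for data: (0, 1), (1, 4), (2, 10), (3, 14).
a = 1/2, b = 9/2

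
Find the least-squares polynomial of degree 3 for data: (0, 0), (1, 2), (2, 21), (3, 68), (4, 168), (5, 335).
-13/63 + (781/378)x + (-517/252)x² + (325/108)x³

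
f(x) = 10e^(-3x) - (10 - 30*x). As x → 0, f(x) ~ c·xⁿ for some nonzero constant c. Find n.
2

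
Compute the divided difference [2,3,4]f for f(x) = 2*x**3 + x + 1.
18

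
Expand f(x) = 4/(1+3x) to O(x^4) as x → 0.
4 - 12*x + 36*x**2 - 108*x**3 + O(x**4)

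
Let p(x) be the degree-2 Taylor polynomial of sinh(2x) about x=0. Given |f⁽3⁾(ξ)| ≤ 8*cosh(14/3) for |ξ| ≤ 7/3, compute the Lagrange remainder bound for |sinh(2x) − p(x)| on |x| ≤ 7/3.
1372*cosh(14/3)/81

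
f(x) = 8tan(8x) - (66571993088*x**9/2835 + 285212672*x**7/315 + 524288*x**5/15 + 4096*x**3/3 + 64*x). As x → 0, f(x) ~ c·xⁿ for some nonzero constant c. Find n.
11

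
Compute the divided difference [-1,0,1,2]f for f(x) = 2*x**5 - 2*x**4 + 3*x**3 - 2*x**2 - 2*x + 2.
9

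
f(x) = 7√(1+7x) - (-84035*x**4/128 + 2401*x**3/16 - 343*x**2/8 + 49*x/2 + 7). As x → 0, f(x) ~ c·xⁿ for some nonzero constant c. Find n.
5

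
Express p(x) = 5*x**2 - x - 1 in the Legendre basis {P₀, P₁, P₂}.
(2/3)P₀ - P₁ + (10/3)P₂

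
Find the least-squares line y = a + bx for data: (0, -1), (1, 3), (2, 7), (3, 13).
a = -7/5, b = 23/5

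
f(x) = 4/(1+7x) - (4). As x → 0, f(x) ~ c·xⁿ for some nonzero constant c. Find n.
1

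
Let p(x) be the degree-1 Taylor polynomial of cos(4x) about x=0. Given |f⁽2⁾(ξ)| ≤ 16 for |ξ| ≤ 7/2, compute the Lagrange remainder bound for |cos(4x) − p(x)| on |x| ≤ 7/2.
98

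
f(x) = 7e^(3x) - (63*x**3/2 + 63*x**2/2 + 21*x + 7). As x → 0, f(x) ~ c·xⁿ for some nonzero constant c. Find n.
4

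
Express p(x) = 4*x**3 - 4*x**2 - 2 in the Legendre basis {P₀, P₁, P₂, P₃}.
(-10/3)P₀ + (12/5)P₁ + (-8/3)P₂ + (8/5)P₃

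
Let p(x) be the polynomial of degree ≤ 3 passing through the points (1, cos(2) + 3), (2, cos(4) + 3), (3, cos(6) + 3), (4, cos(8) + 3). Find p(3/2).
15*cos(4)/16 - 5*cos(6)/16 + 5*cos(2)/16 + cos(8)/16 + 3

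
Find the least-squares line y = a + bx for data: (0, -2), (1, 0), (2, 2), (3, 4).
a = -2, b = 2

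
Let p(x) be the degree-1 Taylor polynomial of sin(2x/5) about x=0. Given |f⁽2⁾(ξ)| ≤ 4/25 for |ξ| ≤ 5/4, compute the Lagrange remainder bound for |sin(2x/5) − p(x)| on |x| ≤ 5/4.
1/8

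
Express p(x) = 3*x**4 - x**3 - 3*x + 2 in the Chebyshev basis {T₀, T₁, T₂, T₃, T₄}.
(25/8)T₀ + (-15/4)T₁ + (3/2)T₂ + (-1/4)T₃ + (3/8)T₄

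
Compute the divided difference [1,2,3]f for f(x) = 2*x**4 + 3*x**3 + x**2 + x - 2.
69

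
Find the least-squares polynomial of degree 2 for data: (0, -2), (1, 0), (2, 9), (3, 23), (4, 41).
-81/35 + (23/70)x + (37/14)x²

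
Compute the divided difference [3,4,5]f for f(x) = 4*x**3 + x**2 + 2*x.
49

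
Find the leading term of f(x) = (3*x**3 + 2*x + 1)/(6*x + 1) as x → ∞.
x**2/2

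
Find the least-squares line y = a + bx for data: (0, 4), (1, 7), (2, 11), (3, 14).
a = 39/10, b = 17/5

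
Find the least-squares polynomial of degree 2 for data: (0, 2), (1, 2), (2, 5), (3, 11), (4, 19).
67/35 + (-79/70)x + (19/14)x²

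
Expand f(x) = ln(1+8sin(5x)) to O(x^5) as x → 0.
40*x - 800*x**2 + 63500*x**3/3 - 1900000*x**4/3 + O(x**5)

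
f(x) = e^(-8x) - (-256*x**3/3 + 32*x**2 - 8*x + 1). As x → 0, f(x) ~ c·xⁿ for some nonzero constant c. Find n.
4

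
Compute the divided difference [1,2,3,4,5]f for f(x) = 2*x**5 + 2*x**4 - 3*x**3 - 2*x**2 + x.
32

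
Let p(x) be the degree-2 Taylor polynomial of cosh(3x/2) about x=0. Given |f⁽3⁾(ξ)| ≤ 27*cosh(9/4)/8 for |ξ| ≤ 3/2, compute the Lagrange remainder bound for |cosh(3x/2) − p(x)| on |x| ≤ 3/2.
243*cosh(9/4)/128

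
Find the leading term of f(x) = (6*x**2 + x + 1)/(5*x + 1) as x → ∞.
6*x/5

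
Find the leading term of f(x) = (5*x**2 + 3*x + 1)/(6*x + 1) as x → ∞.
5*x/6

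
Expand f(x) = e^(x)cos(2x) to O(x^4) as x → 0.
1 + x - 3*x**2/2 - 11*x**3/6 + O(x**4)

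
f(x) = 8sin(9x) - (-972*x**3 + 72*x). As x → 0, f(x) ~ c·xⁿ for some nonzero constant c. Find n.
5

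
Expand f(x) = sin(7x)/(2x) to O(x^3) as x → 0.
7/2 - 343*x**2/12 + O(x**3)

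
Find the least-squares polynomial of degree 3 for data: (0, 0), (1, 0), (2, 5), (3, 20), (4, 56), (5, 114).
5/63 + (-13/27)x + (-101/126)x² + (59/54)x³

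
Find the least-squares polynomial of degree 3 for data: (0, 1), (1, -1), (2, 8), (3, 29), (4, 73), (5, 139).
62/63 + (-136/27)x + (155/63)x² + (22/27)x³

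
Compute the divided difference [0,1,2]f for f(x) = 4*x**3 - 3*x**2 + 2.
9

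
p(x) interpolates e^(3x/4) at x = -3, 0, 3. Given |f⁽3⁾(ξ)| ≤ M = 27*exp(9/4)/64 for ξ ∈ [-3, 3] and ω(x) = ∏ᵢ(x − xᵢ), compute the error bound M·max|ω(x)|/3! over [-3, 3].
27*sqrt(3)*exp(9/4)/64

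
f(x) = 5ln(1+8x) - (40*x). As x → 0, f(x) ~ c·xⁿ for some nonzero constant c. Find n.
2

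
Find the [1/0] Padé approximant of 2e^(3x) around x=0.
6*x + 2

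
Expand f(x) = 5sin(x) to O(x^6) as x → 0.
5*x - 5*x**3/6 + x**5/24 + O(x**6)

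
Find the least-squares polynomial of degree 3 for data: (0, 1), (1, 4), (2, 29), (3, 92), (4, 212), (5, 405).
41/42 + (-461/252)x + (25/12)x² + (26/9)x³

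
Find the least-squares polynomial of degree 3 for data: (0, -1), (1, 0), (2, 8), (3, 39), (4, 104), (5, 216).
-109/126 + (337/756)x + (-277/126)x² + (233/108)x³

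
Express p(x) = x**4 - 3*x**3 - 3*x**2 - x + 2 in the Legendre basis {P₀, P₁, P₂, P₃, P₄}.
(6/5)P₀ + (-14/5)P₁ + (-10/7)P₂ + (-6/5)P₃ + (8/35)P₄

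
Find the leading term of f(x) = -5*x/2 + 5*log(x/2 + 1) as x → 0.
-5*x**2/8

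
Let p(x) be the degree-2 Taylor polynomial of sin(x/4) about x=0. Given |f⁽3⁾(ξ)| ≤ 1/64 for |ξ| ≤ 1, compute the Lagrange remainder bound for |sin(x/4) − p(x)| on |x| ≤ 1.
1/384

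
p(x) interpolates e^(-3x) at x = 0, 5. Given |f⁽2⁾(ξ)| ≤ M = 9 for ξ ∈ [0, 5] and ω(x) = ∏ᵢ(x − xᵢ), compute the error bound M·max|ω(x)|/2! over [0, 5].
225/8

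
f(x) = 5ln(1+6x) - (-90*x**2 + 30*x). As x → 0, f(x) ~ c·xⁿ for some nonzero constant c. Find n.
3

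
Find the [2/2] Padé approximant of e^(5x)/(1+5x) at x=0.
(175*x**2/36 + 10*x/3 + 1)/(-275*x**2/36 + 10*x/3 + 1)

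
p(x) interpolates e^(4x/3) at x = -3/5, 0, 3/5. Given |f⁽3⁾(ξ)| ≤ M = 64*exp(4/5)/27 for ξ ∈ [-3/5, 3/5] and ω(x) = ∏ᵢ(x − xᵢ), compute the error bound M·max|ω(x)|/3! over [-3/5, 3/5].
64*sqrt(3)*exp(4/5)/3375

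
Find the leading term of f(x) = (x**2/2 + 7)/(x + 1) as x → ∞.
x/2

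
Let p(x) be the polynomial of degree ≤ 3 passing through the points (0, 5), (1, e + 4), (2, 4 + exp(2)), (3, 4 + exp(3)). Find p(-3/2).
-35*exp(3)/16 - 189*e/16 + 169/16 + 135*exp(2)/16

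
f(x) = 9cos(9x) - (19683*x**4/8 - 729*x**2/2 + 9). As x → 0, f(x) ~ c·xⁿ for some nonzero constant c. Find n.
6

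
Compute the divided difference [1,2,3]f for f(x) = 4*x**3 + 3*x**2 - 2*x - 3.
27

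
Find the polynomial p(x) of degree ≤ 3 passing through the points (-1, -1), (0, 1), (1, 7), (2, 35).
3*x**3 + 2*x**2 + x + 1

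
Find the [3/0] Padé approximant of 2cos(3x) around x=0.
2 - 9*x**2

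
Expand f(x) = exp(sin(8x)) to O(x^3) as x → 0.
1 + 8*x + 32*x**2 + O(x**3)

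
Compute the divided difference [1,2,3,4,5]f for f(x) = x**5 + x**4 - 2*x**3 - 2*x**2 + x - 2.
16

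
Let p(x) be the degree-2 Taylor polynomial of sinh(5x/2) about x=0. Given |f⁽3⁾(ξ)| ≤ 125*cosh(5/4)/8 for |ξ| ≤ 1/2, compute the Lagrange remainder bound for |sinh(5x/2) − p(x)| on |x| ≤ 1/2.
125*cosh(5/4)/384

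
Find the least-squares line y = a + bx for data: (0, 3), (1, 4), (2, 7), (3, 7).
a = 3, b = 3/2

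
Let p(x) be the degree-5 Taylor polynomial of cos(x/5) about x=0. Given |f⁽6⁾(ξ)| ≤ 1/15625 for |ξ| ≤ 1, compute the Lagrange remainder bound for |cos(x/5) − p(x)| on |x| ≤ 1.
1/11250000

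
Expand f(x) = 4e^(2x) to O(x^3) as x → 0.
4 + 8*x + 8*x**2 + O(x**3)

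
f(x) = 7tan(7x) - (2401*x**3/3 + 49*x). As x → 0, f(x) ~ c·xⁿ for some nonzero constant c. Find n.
5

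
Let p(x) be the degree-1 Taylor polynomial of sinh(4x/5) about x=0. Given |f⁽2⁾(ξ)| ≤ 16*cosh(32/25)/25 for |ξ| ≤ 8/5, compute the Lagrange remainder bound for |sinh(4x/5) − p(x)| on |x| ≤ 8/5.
512*cosh(32/25)/625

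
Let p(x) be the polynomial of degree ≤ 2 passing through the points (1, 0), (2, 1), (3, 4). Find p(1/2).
1/4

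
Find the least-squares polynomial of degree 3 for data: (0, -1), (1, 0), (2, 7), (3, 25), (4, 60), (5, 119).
-15/14 + (17/28)x + (-9/28)x² + x³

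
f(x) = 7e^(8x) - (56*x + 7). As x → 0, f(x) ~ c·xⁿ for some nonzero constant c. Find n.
2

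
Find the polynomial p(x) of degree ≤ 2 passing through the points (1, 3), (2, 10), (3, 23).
3*x**2 - 2*x + 2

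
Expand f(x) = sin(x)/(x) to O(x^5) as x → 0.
1 - x**2/6 + x**4/120 + O(x**5)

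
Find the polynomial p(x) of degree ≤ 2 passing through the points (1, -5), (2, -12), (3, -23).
-2*x**2 - x - 2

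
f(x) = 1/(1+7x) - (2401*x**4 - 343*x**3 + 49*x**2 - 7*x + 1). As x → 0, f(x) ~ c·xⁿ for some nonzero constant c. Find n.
5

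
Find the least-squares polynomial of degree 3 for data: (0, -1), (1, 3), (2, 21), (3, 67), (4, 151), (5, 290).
-67/63 + (583/378)x + (113/252)x² + (235/108)x³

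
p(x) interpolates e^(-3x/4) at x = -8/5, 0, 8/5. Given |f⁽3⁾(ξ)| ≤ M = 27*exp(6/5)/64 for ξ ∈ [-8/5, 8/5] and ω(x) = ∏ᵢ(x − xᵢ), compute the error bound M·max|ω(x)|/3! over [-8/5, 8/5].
8*sqrt(3)*exp(6/5)/125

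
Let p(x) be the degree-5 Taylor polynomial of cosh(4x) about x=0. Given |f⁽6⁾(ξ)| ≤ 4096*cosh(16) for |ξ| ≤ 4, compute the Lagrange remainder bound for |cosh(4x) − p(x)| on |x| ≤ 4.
1048576*cosh(16)/45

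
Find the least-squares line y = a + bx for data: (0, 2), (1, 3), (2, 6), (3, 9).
a = 7/5, b = 12/5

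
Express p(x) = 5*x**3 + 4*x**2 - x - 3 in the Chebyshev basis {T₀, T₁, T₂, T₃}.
-T₀ + (11/4)T₁ + (2)T₂ + (5/4)T₃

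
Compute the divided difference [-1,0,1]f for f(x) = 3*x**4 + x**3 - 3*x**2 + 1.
0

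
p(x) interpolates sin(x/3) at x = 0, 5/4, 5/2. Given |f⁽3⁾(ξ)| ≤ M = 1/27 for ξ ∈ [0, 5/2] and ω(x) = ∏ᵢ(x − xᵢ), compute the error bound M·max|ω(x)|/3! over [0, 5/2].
125*sqrt(3)/46656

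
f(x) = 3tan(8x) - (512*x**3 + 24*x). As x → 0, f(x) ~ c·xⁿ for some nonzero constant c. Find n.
5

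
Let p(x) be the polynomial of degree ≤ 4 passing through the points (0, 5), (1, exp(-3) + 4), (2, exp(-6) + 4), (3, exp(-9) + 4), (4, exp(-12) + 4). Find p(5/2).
5*(-4*exp(9) - 1 + 12*exp(3) + 18*exp(6) + 103*exp(12))*exp(-12)/128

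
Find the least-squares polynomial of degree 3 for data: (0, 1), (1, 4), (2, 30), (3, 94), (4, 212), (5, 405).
101/126 + (-935/756)x + (541/252)x² + (77/27)x³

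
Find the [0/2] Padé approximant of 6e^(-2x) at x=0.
6/(2*x**2 + 2*x + 1)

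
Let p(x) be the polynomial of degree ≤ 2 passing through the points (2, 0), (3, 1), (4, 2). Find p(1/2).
-3/2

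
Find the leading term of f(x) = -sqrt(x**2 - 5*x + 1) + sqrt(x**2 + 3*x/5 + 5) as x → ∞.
14/5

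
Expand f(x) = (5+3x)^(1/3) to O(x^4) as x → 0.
5**(1/3) + 5**(1/3)*x/5 - 5**(1/3)*x**2/25 + 5**(1/3)*x**3/75 + O(x**4)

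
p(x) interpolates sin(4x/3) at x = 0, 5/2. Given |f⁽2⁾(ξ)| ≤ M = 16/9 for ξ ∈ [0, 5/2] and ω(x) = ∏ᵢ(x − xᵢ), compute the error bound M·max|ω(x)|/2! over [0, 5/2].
25/18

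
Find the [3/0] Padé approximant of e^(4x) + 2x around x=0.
32*x**3/3 + 8*x**2 + 6*x + 1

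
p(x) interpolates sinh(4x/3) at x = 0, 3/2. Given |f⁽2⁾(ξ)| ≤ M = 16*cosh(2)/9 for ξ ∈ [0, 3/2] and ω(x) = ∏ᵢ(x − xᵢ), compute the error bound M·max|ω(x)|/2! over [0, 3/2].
cosh(2)/2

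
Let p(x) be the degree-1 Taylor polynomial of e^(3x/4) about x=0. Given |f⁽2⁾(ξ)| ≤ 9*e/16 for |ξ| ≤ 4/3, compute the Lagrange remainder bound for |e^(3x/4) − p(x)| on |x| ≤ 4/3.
e/2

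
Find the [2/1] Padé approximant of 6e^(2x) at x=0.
(4*x**2 + 8*x + 6)/(1 - 2*x/3)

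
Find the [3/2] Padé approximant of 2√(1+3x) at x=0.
(27*x**3/16 + 81*x**2/8 + 9*x + 2)/(27*x**2/16 + 3*x + 1)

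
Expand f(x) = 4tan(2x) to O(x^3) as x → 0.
8*x + O(x**3)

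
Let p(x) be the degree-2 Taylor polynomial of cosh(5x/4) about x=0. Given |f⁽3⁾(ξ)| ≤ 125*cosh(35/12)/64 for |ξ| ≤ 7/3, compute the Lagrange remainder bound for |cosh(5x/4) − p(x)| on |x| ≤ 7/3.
42875*cosh(35/12)/10368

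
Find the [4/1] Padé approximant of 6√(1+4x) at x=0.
(36*x**4/5 - 48*x**3/5 + 108*x**2/5 + 144*x/5 + 6)/(14*x/5 + 1)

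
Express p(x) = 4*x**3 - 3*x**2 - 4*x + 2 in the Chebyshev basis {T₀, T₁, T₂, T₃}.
(1/2)T₀ - T₁ + (-3/2)T₂ + T₃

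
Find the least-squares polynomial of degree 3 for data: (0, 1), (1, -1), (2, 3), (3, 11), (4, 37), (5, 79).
55/63 + (-227/189)x + (-8/9)x² + (23/27)x³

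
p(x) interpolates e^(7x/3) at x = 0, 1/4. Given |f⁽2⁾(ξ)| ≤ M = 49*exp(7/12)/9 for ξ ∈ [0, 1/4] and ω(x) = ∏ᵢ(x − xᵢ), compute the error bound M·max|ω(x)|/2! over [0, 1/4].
49*exp(7/12)/1152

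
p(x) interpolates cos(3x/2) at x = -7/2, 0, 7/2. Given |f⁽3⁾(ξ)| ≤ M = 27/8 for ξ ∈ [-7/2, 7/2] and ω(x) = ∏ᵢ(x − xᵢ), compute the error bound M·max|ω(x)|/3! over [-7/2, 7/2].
343*sqrt(3)/64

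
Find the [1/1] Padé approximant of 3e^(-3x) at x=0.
(3 - 9*x/2)/(3*x/2 + 1)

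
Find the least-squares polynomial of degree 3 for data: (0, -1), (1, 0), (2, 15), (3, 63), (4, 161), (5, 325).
-8/9 + (-230/189)x + (-281/252)x² + (311/108)x³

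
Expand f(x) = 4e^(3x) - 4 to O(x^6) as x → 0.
12*x + 18*x**2 + 18*x**3 + 27*x**4/2 + 81*x**5/10 + O(x**6)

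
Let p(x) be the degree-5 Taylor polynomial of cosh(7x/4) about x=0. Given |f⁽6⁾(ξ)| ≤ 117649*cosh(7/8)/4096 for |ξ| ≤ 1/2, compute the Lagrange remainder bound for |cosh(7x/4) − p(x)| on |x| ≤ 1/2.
117649*cosh(7/8)/188743680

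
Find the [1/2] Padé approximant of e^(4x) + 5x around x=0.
(1787*x/219 + 1)/(-32*x**2/73 - 184*x/219 + 1)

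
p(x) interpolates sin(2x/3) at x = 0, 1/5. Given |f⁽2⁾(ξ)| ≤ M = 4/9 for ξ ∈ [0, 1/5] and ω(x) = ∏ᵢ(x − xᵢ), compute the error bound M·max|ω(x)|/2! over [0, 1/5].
1/450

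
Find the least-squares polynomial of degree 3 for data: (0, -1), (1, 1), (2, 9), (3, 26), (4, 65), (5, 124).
-58/63 + (215/189)x + (-67/252)x² + (109/108)x³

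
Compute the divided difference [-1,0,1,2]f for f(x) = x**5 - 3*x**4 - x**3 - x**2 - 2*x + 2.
-2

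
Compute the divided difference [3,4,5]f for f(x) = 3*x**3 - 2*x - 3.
36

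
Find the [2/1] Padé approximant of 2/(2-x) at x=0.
1/(1 - x/2)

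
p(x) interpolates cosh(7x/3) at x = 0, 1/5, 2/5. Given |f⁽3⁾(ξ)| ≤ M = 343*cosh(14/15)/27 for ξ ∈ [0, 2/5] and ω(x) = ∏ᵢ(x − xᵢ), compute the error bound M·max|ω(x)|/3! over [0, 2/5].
343*sqrt(3)*cosh(14/15)/91125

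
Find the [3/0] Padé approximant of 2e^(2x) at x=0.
8*x**3/3 + 4*x**2 + 4*x + 2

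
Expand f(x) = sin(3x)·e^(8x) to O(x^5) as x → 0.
3*x + 24*x**2 + 183*x**3/2 + 220*x**4 + O(x**5)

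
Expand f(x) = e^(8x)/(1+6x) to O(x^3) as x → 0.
1 + 2*x + 20*x**2 + O(x**3)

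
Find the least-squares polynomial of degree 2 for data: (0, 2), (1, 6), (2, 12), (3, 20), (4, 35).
17/7 + (8/7)x + (12/7)x²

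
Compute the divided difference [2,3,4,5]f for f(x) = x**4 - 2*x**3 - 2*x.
12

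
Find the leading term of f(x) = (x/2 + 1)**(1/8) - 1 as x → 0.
x/16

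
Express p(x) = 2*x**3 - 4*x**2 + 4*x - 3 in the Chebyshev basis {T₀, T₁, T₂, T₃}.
(-5)T₀ + (11/2)T₁ + (-2)T₂ + (1/2)T₃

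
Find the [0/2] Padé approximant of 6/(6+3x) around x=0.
1/(x/2 + 1)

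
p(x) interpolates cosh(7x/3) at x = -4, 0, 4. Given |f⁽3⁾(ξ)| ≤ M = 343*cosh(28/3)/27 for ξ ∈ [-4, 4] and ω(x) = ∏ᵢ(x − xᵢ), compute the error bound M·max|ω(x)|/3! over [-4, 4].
21952*sqrt(3)*cosh(28/3)/729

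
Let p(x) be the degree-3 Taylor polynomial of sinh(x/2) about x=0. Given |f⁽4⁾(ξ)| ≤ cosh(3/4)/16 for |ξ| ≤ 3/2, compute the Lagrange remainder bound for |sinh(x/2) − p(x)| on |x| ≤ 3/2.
27*cosh(3/4)/2048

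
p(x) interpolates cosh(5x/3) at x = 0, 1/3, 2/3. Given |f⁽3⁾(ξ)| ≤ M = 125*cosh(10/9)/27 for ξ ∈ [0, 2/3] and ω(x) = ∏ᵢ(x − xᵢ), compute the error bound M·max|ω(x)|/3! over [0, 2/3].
125*sqrt(3)*cosh(10/9)/19683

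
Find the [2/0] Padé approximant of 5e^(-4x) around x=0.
40*x**2 - 20*x + 5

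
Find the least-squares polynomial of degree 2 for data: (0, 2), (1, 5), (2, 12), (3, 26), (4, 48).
17/7 + (-109/70)x + (45/14)x²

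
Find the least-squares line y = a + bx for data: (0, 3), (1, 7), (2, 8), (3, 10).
a = 37/10, b = 11/5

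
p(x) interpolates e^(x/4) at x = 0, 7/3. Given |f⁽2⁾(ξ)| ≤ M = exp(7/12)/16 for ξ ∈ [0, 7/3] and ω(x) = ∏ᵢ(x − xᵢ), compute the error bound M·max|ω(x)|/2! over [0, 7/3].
49*exp(7/12)/1152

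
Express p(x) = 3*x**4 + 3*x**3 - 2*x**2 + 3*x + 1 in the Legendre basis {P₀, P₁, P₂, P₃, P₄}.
(14/15)P₀ + (24/5)P₁ + (8/21)P₂ + (6/5)P₃ + (24/35)P₄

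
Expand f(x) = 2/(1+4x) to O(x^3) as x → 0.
2 - 8*x + 32*x**2 + O(x**3)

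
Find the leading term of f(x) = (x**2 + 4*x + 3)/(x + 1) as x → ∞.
x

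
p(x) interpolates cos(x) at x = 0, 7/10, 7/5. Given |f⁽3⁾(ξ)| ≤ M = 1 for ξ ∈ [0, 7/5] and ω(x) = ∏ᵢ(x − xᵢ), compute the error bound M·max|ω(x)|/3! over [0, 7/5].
343*sqrt(3)/27000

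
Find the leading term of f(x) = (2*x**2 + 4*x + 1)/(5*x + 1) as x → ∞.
2*x/5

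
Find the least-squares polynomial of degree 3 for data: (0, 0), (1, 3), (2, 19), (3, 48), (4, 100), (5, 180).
-5/21 + (17/18)x + (181/84)x² + (35/36)x³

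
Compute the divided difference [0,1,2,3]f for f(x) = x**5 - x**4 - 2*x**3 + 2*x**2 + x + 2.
17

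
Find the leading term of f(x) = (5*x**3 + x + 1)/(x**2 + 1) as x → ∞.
5*x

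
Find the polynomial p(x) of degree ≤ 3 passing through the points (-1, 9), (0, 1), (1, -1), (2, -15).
-3*x**3 + 3*x**2 - 2*x + 1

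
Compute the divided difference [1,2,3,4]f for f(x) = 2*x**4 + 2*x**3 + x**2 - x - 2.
22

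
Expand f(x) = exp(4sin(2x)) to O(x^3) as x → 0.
1 + 8*x + 32*x**2 + O(x**3)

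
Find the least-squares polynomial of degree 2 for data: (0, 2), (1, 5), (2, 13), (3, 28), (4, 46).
66/35 + (37/70)x + (37/14)x²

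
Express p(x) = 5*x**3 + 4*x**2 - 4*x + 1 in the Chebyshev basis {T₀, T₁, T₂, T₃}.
(3)T₀ + (-1/4)T₁ + (2)T₂ + (5/4)T₃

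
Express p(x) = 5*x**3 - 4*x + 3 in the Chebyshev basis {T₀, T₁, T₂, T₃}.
(3)T₀ + (-1/4)T₁ + (5/4)T₃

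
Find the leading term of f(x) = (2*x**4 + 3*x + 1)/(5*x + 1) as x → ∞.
2*x**3/5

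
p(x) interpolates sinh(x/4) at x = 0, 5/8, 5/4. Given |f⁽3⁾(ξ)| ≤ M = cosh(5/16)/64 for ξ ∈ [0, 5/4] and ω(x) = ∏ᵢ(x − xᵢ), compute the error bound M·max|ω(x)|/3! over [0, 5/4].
125*sqrt(3)*cosh(5/16)/884736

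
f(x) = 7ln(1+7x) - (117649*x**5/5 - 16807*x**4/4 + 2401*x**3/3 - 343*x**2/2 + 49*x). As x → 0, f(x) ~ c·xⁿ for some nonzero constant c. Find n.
6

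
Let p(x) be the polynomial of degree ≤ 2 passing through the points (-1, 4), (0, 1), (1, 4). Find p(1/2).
7/4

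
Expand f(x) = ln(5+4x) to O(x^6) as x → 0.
log(5) + 4*x/5 - 8*x**2/25 + 64*x**3/375 - 64*x**4/625 + 1024*x**5/15625 + O(x**6)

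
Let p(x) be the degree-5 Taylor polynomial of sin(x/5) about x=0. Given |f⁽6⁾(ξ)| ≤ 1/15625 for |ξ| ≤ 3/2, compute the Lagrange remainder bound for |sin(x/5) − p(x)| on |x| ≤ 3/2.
81/80000000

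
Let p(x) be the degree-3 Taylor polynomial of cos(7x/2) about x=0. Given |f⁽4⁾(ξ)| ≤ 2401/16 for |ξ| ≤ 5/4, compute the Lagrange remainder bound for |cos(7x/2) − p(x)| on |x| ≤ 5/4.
1500625/98304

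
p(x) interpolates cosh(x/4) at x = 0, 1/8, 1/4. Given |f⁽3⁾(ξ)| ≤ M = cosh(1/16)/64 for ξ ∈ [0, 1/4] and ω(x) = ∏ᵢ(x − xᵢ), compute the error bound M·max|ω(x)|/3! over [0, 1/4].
sqrt(3)*cosh(1/16)/884736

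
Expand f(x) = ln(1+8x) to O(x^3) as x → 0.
8*x - 32*x**2 + O(x**3)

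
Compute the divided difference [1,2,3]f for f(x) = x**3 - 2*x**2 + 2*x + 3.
4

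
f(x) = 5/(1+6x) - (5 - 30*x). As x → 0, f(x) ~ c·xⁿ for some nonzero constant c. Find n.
2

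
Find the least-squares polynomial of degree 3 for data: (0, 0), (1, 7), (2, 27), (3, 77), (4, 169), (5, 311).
41/126 + (1357/756)x + (233/126)x² + (221/108)x³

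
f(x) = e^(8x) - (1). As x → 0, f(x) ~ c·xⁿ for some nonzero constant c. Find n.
1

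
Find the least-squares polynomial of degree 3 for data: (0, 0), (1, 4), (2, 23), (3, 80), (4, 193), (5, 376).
41/126 + (-155/756)x + (-19/126)x² + (329/108)x³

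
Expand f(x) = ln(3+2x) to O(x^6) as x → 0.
log(3) + 2*x/3 - 2*x**2/9 + 8*x**3/81 - 4*x**4/81 + 32*x**5/1215 + O(x**6)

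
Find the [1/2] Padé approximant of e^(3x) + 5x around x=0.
(127*x/17 + 1)/(-9*x**2/34 - 9*x/17 + 1)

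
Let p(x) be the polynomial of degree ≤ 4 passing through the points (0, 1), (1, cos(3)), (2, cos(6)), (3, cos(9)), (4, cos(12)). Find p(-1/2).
35*cos(12)/128 - 45*cos(9)/32 + 315/128 + 189*cos(6)/64 - 105*cos(3)/32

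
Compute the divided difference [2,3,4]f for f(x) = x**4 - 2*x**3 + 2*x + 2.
37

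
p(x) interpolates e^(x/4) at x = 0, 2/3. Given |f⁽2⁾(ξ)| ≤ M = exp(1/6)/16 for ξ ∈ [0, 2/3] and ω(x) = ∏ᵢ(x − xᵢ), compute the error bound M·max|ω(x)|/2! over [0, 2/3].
exp(1/6)/288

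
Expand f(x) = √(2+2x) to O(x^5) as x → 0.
sqrt(2) + sqrt(2)*x/2 - sqrt(2)*x**2/8 + sqrt(2)*x**3/16 - 5*sqrt(2)*x**4/128 + O(x**5)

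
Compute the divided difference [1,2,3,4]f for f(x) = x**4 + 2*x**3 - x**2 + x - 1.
12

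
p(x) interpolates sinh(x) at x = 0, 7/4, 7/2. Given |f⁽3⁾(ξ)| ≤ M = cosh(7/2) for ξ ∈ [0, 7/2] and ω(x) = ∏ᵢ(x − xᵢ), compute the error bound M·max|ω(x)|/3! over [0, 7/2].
343*sqrt(3)*cosh(7/2)/1728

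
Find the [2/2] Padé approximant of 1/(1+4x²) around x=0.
1/(4*x**2 + 1)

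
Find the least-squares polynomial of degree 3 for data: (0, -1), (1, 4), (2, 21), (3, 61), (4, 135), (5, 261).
-11/9 + (269/54)x + (-47/36)x² + (233/108)x³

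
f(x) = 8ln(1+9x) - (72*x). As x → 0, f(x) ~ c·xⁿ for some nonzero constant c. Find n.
2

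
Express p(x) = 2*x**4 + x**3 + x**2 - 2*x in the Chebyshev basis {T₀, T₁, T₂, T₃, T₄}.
(5/4)T₀ + (-5/4)T₁ + (3/2)T₂ + (1/4)T₃ + (1/4)T₄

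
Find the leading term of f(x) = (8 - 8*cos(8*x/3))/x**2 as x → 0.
256/9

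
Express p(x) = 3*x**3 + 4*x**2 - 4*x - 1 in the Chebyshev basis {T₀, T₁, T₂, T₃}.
T₀ + (-7/4)T₁ + (2)T₂ + (3/4)T₃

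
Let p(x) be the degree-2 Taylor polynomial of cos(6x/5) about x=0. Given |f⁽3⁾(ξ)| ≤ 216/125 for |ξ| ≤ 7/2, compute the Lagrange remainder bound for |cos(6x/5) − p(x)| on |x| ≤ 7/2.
3087/250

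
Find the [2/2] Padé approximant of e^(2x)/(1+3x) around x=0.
(38*x**2/51 + 23*x/17 + 1)/(-97*x**2/51 + 40*x/17 + 1)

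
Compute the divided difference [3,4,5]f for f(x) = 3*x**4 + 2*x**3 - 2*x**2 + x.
313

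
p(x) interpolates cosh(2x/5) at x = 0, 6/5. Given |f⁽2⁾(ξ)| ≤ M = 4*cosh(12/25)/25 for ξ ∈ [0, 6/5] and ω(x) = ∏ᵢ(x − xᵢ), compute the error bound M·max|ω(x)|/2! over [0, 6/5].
18*cosh(12/25)/625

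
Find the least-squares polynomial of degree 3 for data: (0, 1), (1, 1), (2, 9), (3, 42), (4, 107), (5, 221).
68/63 + (-425/378)x + (-13/9)x² + (113/54)x³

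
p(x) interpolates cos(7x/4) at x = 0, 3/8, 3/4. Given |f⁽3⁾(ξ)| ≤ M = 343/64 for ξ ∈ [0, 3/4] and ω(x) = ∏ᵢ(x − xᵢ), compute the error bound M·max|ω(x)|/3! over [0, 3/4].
343*sqrt(3)/32768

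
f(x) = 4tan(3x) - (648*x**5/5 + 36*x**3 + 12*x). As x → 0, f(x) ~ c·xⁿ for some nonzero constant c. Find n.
7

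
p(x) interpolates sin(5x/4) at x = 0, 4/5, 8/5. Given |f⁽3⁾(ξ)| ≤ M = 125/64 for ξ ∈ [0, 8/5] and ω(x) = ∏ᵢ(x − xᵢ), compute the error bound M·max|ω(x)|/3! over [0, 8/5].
sqrt(3)/27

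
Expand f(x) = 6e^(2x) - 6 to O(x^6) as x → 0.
12*x + 12*x**2 + 8*x**3 + 4*x**4 + 8*x**5/5 + O(x**6)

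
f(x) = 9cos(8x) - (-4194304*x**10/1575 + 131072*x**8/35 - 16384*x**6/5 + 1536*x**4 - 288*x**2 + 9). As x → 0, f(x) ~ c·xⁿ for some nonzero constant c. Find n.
12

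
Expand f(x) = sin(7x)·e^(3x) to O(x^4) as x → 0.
7*x + 21*x**2 - 77*x**3/3 + O(x**4)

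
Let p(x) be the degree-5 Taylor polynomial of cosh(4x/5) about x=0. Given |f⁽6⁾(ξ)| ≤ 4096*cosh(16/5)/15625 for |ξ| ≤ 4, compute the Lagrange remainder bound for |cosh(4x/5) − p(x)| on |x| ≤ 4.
1048576*cosh(16/5)/703125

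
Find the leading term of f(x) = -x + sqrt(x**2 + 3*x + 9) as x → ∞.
3/2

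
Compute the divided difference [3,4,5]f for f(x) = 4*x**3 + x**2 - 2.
49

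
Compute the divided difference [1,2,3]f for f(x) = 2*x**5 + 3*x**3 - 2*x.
198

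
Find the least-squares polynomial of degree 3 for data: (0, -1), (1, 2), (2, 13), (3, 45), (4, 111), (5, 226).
-67/63 + (755/189)x + (-190/63)x² + (61/27)x³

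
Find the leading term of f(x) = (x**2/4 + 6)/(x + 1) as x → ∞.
x/4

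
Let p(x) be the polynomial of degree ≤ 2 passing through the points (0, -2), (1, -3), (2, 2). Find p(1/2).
-13/4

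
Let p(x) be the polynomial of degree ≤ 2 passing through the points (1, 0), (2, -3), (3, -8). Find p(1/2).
3/4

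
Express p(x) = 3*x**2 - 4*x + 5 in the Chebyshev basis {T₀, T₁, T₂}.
(13/2)T₀ + (-4)T₁ + (3/2)T₂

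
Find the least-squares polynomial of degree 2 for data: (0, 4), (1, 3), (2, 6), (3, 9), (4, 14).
26/7 + (-29/35)x + (6/7)x²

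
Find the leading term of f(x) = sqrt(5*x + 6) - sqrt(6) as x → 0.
5*sqrt(6)*x/12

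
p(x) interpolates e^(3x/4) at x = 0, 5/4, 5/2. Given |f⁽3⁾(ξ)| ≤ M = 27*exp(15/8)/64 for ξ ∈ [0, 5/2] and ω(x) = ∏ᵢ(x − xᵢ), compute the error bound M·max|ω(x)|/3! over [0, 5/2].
125*sqrt(3)*exp(15/8)/4096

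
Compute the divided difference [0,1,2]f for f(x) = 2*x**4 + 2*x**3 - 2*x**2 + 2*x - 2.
18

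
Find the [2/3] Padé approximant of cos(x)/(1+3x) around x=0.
(1 - 5*x**2/12)/(x**3/4 + x**2/12 + 3*x + 1)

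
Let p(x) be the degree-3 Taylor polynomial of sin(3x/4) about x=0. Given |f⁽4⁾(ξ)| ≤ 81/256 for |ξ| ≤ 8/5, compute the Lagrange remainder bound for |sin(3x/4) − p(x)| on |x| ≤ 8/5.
54/625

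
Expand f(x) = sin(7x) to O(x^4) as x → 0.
7*x - 343*x**3/6 + O(x**4)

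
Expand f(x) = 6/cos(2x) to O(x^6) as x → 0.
6 + 12*x**2 + 20*x**4 + O(x**6)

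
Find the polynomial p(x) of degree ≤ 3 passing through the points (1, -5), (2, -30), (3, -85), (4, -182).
-2*x**3 - 3*x**2 - 2*x + 2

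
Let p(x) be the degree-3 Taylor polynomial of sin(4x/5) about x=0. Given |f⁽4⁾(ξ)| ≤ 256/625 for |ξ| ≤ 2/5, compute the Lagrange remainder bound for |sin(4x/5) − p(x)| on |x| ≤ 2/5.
512/1171875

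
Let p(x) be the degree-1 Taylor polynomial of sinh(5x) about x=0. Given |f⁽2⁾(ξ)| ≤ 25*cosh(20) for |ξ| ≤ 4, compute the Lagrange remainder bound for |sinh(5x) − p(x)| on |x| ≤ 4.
200*cosh(20)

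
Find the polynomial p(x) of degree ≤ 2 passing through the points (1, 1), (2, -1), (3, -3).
3 - 2*x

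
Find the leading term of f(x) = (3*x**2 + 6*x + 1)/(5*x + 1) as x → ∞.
3*x/5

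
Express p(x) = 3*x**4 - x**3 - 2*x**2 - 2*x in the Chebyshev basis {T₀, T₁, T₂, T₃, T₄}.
(1/8)T₀ + (-11/4)T₁ + (1/2)T₂ + (-1/4)T₃ + (3/8)T₄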